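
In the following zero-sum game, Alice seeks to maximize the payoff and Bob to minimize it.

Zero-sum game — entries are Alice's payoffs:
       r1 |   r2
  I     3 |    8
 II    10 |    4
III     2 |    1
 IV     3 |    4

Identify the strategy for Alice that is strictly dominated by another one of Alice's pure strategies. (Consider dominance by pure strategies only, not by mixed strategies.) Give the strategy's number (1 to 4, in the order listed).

Compare III with I: 3 > 2, 8 > 1.
So I strictly dominates III for Alice; III is strictly dominated.

3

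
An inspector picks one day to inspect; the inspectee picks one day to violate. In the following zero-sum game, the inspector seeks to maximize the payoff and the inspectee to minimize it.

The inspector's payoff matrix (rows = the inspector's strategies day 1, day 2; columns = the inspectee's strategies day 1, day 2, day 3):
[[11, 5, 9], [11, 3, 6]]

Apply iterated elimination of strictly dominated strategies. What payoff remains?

Column day 3 is strictly dominated by day 2 for the inspectee (5<9, 3<6); eliminate day 3.
Column day 1 is strictly dominated by day 2 for the inspectee (5<11, 3<11); eliminate day 1.
Row day 2 is strictly dominated by row day 1 (5>3); eliminate day 2.
Only (day 1, day 2) remains, with payoff 5.

5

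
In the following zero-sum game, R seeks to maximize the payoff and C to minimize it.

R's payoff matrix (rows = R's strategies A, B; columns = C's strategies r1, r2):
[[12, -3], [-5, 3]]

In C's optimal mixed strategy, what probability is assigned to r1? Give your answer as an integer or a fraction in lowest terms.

6/23

Row minima are -3 and -5, so R's maximin is -3; column maxima are 12 and 3, so C's minimax is 3. These differ, so the equilibrium is in mixed strategies.
Let C play r1 with probability q. R is indifferent when 12q − 3(1−q) = −5q + 3(1−q), giving q = 6/23.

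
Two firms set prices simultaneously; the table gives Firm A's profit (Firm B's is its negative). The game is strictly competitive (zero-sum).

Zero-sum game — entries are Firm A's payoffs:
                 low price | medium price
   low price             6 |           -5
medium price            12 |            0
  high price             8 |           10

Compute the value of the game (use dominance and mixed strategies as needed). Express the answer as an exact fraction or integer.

Row low price is strictly dominated by row medium price, so Firm A never plays it.
The remaining 2×2 game on (medium price, high price) × (low price, medium price) has no saddle point. Let Firm A play medium price with probability p; indifference gives 12p + 8(1−p) = 10(1−p), so p = 1/7.
Similarly Firm B's optimal q on low price is 5/7, and the value is 12·(5/7) + (0)·(2/7) = 60/7.

60/7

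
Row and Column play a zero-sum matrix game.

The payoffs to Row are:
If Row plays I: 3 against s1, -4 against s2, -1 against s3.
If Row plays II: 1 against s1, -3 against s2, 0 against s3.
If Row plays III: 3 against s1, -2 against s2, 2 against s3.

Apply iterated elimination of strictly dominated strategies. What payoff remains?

Row II is strictly dominated by row III (3>1, -2>-3, 2>0); eliminate II.
Column s3 is strictly dominated by s2 for Column (-4<-1, -2<2); eliminate s3.
Column s1 is strictly dominated by s2 for Column (-4<3, -2<3); eliminate s1.
Row I is strictly dominated by row III (-2>-4); eliminate I.
Only (III, s2) remains, with payoff -2.

-2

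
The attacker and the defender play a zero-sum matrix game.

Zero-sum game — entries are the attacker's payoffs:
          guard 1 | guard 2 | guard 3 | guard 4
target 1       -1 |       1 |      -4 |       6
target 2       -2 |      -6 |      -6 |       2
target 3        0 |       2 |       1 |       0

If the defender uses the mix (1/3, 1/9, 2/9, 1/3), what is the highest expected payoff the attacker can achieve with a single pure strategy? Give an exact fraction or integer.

8/9

target 1: (-1)·(1/3) + (1)·(1/9) + (-4)·(2/9) + (6)·(1/3) = 8/9.
target 2: (-2)·(1/3) + (-6)·(1/9) + (-6)·(2/9) + (2)·(1/3) = -2.
target 3: (0)·(1/3) + (2)·(1/9) + (1)·(2/9) + (0)·(1/3) = 4/9.
The best pure response is target 1 with expected payoff 8/9.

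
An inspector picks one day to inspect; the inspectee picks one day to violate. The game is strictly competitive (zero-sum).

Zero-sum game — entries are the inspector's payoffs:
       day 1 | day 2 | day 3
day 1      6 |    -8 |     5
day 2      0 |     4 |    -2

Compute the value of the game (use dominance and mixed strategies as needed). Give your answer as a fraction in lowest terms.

Column day 1 is strictly dominated by day 3 for the inspectee (it gives the inspector more in every row).
The remaining 2×2 game on (day 1, day 2) × (day 2, day 3) has no saddle point. Let the inspector play day 1 with probability p; indifference gives −8p + 4(1−p) = 5p − 2(1−p), so p = 6/19.
Similarly the inspectee's optimal q on day 2 is 7/19, and the value is -8·(7/19) + (5)·(12/19) = 4/19.

4/19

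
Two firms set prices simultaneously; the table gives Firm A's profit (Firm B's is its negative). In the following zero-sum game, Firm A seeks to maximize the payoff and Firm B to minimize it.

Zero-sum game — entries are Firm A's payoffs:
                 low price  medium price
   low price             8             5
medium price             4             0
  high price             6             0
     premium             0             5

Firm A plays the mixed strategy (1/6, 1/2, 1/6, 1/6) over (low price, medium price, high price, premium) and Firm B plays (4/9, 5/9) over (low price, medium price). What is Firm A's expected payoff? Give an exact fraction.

Against (4/9, 5/9), each row's expected payoff is low price: 19/3; medium price: 16/9; high price: 8/3; premium: 25/9.
Taking the (1/6, 1/2, 1/6, 1/6)-weighted average: (1/6)·(19/3) + (1/2)·(16/9) + (1/6)·(8/3) + (1/6)·(25/9) = 77/27.

77/27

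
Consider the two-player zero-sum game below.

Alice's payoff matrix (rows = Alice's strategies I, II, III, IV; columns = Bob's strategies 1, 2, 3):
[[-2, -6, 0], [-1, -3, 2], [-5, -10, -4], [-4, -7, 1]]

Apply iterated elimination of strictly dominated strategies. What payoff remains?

Row IV is strictly dominated by row II (-1>-4, -3>-7, 2>1); eliminate IV.
Row I is strictly dominated by row II (-1>-2, -3>-6, 2>0); eliminate I.
Row III is strictly dominated by row II (-1>-5, -3>-10, 2>-4); eliminate III.
Column 3 is strictly dominated by 1 for Bob (-1<2); eliminate 3.
Column 1 is strictly dominated by 2 for Bob (-3<-1); eliminate 1.
Only (II, 2) remains, with payoff -3.

-3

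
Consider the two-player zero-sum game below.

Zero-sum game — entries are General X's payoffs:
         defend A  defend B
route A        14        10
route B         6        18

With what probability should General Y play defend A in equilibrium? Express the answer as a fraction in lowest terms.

Row minima are 10 and 6, so General X's maximin is 10; column maxima are 14 and 18, so General Y's minimax is 14. These differ, so the equilibrium is in mixed strategies.
Let General Y play defend A with probability q. General X is indifferent when 14q + 10(1−q) = 6q + 18(1−q), giving q = 1/2.

1/2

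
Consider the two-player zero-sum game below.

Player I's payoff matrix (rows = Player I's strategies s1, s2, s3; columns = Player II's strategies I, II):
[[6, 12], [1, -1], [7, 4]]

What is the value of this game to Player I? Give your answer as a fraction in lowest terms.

Row s2 is strictly dominated by row s3, so Player I never plays it.
The remaining 2×2 game on (s1, s3) × (I, II) has no saddle point. Let Player I play s1 with probability p; indifference gives 6p + 7(1−p) = 12p + 4(1−p), so p = 1/3.
Similarly Player II's optimal q on I is 8/9, and the value is 6·(8/9) + (12)·(1/9) = 20/3.

20/3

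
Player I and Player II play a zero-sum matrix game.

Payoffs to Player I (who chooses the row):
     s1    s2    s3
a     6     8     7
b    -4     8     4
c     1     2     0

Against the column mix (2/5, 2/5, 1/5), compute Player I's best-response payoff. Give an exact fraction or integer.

7

a: (6)·(2/5) + (8)·(2/5) + (7)·(1/5) = 7.
b: (-4)·(2/5) + (8)·(2/5) + (4)·(1/5) = 12/5.
c: (1)·(2/5) + (2)·(2/5) + (0)·(1/5) = 6/5.
The best pure response is a with expected payoff 7.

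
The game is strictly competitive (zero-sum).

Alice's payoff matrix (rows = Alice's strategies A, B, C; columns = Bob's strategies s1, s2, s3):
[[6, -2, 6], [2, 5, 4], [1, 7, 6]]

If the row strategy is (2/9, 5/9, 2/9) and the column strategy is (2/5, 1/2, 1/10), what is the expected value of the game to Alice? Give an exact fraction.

7/2

Against (2/5, 1/2, 1/10), each row's expected payoff is A: 2; B: 37/10; C: 9/2.
Taking the (2/9, 5/9, 2/9)-weighted average: (2/9)·(2) + (5/9)·(37/10) + (2/9)·(9/2) = 7/2.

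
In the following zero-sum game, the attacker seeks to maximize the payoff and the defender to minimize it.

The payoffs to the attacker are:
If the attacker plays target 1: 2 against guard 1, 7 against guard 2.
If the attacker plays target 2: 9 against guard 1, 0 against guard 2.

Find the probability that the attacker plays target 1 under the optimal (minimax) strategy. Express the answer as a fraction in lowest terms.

9/14

Row minima are 2 and 0, so the attacker's maximin is 2; column maxima are 9 and 7, so the defender's minimax is 7. These differ, so the equilibrium is in mixed strategies.
Let the attacker play target 1 with probability p. The defender is indifferent when 2p + 9(1−p) = 7p, giving p = 9/14.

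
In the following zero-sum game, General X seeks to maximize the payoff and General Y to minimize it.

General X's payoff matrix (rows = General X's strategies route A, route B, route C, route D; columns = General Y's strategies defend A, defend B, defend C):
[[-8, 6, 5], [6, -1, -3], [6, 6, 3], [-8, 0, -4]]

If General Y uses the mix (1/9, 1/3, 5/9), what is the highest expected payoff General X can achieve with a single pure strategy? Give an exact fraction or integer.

route A: (-8)·(1/9) + (6)·(1/3) + (5)·(5/9) = 35/9.
route B: (6)·(1/9) + (-1)·(1/3) + (-3)·(5/9) = -4/3.
route C: (6)·(1/9) + (6)·(1/3) + (3)·(5/9) = 13/3.
route D: (-8)·(1/9) + (0)·(1/3) + (-4)·(5/9) = -28/9.
The best pure response is route C with expected payoff 13/3.

13/3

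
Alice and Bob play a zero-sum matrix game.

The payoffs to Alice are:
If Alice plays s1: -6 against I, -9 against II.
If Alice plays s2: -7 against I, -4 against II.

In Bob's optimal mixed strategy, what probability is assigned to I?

Row minima are -9 and -7, so Alice's maximin is -7; column maxima are -6 and -4, so Bob's minimax is -6. These differ, so the equilibrium is in mixed strategies.
Let Bob play I with probability q. Alice is indifferent when −6q − 9(1−q) = −7q − 4(1−q), giving q = 5/6.

5/6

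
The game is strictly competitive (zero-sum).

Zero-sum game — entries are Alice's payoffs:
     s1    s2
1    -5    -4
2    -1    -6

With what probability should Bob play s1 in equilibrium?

1/3

Row minima are -5 and -6, so Alice's maximin is -5; column maxima are -1 and -4, so Bob's minimax is -4. These differ, so the equilibrium is in mixed strategies.
Let Bob play s1 with probability q. Alice is indifferent when −5q − 4(1−q) = −q − 6(1−q), giving q = 1/3.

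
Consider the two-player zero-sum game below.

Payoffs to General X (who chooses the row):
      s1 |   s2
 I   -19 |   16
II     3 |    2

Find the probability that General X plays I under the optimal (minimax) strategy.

Row minima are -19 and 2, so General X's maximin is 2; column maxima are 3 and 16, so General Y's minimax is 3. These differ, so the equilibrium is in mixed strategies.
Let General X play I with probability p. General Y is indifferent when −19p + 3(1−p) = 16p + 2(1−p), giving p = 1/36.

1/36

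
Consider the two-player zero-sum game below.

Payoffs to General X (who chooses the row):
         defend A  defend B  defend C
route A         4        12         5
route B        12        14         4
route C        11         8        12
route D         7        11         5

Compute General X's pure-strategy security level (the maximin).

The worst-case payoff for each row is route A: 4, route B: 4, route C: 8, route D: 5.
The best of these is 8.

8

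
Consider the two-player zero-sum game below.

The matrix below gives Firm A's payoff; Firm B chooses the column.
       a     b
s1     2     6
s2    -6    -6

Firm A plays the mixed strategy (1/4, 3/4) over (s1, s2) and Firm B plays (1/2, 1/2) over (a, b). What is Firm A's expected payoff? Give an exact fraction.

Against (1/2, 1/2), each row's expected payoff is s1: 4; s2: -6.
Taking the (1/4, 3/4)-weighted average: (1/4)·(4) + (3/4)·(-6) = -7/2.

-7/2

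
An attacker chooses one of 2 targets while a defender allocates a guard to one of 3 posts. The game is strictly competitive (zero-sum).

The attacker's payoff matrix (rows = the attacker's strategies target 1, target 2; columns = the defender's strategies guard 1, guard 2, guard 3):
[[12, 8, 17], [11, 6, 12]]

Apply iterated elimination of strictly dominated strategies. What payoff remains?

Row target 2 is strictly dominated by row target 1 (12>11, 8>6, 17>12); eliminate target 2.
Column guard 3 is strictly dominated by guard 1 for the defender (12<17); eliminate guard 3.
Column guard 1 is strictly dominated by guard 2 for the defender (8<12); eliminate guard 1.
Only (target 1, guard 2) remains, with payoff 8.

8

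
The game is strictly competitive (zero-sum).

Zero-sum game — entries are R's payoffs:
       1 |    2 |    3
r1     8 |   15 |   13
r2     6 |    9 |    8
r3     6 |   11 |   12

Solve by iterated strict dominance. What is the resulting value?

8

Column 3 is strictly dominated by 1 for C (8<13, 6<8, 6<12); eliminate 3.
Column 2 is strictly dominated by 1 for C (8<15, 6<9, 6<11); eliminate 2.
Row r2 is strictly dominated by row r1 (8>6); eliminate r2.
Row r3 is strictly dominated by row r1 (8>6); eliminate r3.
Only (r1, 1) remains, with payoff 8.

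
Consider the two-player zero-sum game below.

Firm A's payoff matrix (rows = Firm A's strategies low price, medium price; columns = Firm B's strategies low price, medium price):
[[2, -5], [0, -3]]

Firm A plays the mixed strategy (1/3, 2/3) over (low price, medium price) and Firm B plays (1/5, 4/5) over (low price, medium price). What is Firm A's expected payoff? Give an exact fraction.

-14/5

Against (1/5, 4/5), each row's expected payoff is low price: -18/5; medium price: -12/5.
Taking the (1/3, 2/3)-weighted average: (1/3)·(-18/5) + (2/3)·(-12/5) = -14/5.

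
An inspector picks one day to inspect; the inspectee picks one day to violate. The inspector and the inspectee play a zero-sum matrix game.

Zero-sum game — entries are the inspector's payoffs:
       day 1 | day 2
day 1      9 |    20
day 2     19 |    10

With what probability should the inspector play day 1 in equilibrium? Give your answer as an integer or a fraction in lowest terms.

Row minima are 9 and 10, so the inspector's maximin is 10; column maxima are 19 and 20, so the inspectee's minimax is 19. These differ, so the equilibrium is in mixed strategies.
Let the inspector play day 1 with probability p. The inspectee is indifferent when 9p + 19(1−p) = 20p + 10(1−p), giving p = 9/20.

9/20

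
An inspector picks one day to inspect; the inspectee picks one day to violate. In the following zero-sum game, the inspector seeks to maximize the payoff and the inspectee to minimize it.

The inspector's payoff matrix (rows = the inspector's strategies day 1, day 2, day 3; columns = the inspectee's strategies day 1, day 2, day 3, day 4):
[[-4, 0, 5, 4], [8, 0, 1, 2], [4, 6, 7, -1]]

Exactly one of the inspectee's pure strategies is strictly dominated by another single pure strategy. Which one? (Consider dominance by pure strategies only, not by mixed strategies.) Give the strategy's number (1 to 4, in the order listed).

The inspectee prefers columns that give the inspector less. Compare day 3 with day 2: 0 < 5, 0 < 1, 6 < 7.
So day 2 strictly dominates day 3 for the inspectee; day 3 is strictly dominated.

3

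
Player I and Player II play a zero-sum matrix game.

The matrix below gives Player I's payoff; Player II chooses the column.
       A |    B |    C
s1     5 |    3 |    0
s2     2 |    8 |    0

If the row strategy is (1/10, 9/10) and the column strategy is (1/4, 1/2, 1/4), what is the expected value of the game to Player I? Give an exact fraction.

173/40

Against (1/4, 1/2, 1/4), each row's expected payoff is s1: 11/4; s2: 9/2.
Taking the (1/10, 9/10)-weighted average: (1/10)·(11/4) + (9/10)·(9/2) = 173/40.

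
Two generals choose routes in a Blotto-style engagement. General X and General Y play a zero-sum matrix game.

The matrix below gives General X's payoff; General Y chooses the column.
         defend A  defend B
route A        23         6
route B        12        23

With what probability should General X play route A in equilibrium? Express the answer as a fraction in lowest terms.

Row minima are 6 and 12, so General X's maximin is 12; column maxima are 23 and 23, so General Y's minimax is 23. These differ, so the equilibrium is in mixed strategies.
Let General X play route A with probability p. General Y is indifferent when 23p + 12(1−p) = 6p + 23(1−p), giving p = 11/28.

11/28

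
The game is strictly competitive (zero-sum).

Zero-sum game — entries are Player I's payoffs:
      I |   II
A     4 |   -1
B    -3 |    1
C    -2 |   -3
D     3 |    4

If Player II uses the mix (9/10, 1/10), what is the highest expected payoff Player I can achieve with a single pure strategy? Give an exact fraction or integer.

7/2

A: (4)·(9/10) + (-1)·(1/10) = 7/2.
B: (-3)·(9/10) + (1)·(1/10) = -13/5.
C: (-2)·(9/10) + (-3)·(1/10) = -21/10.
D: (3)·(9/10) + (4)·(1/10) = 31/10.
The best pure response is A with expected payoff 7/2.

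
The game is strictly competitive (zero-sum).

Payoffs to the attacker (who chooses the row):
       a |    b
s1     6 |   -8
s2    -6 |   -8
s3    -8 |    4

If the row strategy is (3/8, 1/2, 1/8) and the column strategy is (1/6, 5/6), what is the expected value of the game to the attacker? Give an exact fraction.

Against (1/6, 5/6), each row's expected payoff is s1: -17/3; s2: -23/3; s3: 2.
Taking the (3/8, 1/2, 1/8)-weighted average: (3/8)·(-17/3) + (1/2)·(-23/3) + (1/8)·(2) = -137/24.

-137/24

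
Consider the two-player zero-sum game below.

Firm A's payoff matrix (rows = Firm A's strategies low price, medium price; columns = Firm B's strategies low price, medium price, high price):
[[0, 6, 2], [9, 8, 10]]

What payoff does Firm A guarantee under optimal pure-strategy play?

8

Row minima: 0, 8 → Firm A's maximin is 8.
Column maxima: 9, 8, 10 → Firm B's minimax is 8.
They coincide at (medium price, medium price), so the value is 8.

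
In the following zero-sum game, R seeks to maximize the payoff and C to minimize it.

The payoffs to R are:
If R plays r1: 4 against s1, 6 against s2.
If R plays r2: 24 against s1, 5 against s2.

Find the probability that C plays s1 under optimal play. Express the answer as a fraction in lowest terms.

Row minima are 4 and 5, so R's maximin is 5; column maxima are 24 and 6, so C's minimax is 6. These differ, so the equilibrium is in mixed strategies.
Let C play s1 with probability q. R is indifferent when 4q + 6(1−q) = 24q + 5(1−q), giving q = 1/21.

1/21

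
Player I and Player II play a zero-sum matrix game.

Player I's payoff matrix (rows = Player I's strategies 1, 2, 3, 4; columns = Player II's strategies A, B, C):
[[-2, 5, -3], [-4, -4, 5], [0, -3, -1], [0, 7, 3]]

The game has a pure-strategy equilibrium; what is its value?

0

Row minima: -3, -4, -3, 0 → Player I's maximin is 0.
Column maxima: 0, 7, 5 → Player II's minimax is 0.
They coincide at (4, A), so the value is 0.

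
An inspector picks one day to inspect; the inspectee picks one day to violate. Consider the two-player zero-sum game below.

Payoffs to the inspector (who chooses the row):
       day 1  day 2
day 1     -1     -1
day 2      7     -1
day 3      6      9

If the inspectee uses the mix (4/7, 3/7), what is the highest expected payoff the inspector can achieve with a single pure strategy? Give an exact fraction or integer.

day 1: (-1)·(4/7) + (-1)·(3/7) = -1.
day 2: (7)·(4/7) + (-1)·(3/7) = 25/7.
day 3: (6)·(4/7) + (9)·(3/7) = 51/7.
The best pure response is day 3 with expected payoff 51/7.

51/7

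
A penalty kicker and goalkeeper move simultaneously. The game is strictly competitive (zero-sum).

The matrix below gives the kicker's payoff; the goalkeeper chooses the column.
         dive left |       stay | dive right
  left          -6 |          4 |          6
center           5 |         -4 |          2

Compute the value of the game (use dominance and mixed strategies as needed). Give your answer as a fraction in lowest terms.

Column dive right is strictly dominated by stay for the goalkeeper (it gives the kicker more in every row).
The remaining 2×2 game on (left, center) × (dive left, stay) has no saddle point. Let the kicker play left with probability p; indifference gives −6p + 5(1−p) = 4p − 4(1−p), so p = 9/19.
Similarly the goalkeeper's optimal q on dive left is 8/19, and the value is -6·(8/19) + (4)·(11/19) = -4/19.

-4/19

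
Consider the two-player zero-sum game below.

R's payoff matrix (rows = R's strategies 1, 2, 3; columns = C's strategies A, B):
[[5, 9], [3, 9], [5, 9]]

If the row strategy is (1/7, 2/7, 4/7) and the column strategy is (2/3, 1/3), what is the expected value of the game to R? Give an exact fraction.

125/21

Against (2/3, 1/3), each row's expected payoff is 1: 19/3; 2: 5; 3: 19/3.
Taking the (1/7, 2/7, 4/7)-weighted average: (1/7)·(19/3) + (2/7)·(5) + (4/7)·(19/3) = 125/21.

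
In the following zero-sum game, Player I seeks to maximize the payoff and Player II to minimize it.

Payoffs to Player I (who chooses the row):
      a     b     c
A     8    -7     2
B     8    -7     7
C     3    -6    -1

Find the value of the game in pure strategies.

Row minima: -7, -7, -6 → Player I's maximin is -6.
Column maxima: 8, -6, 7 → Player II's minimax is -6.
They coincide at (C, b), so the value is -6.

-6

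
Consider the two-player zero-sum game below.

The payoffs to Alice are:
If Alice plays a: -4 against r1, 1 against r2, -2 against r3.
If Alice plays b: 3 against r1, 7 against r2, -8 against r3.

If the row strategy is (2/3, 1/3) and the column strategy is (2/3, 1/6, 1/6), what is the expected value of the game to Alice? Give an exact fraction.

Against (2/3, 1/6, 1/6), each row's expected payoff is a: -17/6; b: 11/6.
Taking the (2/3, 1/3)-weighted average: (2/3)·(-17/6) + (1/3)·(11/6) = -23/18.

-23/18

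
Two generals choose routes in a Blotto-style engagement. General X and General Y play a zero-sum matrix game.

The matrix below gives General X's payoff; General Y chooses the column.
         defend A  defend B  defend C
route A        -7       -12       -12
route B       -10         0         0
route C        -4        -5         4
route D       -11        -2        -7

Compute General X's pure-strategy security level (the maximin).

-5

The worst-case payoff for each row is route A: -12, route B: -10, route C: -5, route D: -11.
The best of these is -5.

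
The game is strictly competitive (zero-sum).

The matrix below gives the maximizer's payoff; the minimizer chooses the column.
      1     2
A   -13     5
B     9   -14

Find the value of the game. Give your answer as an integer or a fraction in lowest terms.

-137/41

Row minima are -13 and -14, so the maximizer's maximin is -13; column maxima are 9 and 5, so the minimizer's minimax is 5. These differ, so the equilibrium is in mixed strategies.
Let the maximizer play A with probability p. The minimizer is indifferent when −13p + 9(1−p) = 5p − 14(1−p), giving p = 23/41.
Let the minimizer play 1 with probability q. The maximizer is indifferent when −13q + 5(1−q) = 9q − 14(1−q), giving q = 19/41.
The value is -13·(19/41) + (5)·(22/41) = -137/41.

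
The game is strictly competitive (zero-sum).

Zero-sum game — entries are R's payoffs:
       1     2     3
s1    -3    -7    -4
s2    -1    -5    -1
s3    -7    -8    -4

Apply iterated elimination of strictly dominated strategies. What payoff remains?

Column 3 is strictly dominated by 2 for C (-7<-4, -5<-1, -8<-4); eliminate 3.
Row s3 is strictly dominated by row s1 (-3>-7, -7>-8); eliminate s3.
Column 1 is strictly dominated by 2 for C (-7<-3, -5<-1); eliminate 1.
Row s1 is strictly dominated by row s2 (-5>-7); eliminate s1.
Only (s2, 2) remains, with payoff -5.

-5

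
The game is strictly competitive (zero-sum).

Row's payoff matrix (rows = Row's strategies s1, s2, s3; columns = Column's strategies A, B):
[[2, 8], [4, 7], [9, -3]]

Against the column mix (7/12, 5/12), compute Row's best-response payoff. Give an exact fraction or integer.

s1: (2)·(7/12) + (8)·(5/12) = 9/2.
s2: (4)·(7/12) + (7)·(5/12) = 21/4.
s3: (9)·(7/12) + (-3)·(5/12) = 4.
The best pure response is s2 with expected payoff 21/4.

21/4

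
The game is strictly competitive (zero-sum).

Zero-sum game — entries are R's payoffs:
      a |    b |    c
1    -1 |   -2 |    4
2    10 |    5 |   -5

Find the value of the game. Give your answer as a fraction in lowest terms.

Column a is strictly dominated by b for C (it gives R more in every row).
The remaining 2×2 game on (1, 2) × (b, c) has no saddle point. Let R play 1 with probability p; indifference gives −2p + 5(1−p) = 4p − 5(1−p), so p = 5/8.
Similarly C's optimal q on b is 9/16, and the value is -2·(9/16) + (4)·(7/16) = 5/8.

5/8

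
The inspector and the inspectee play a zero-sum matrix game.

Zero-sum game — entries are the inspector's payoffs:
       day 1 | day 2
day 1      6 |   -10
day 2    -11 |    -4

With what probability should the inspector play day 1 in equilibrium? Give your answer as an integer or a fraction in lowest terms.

7/23

Row minima are -10 and -11, so the inspector's maximin is -10; column maxima are 6 and -4, so the inspectee's minimax is -4. These differ, so the equilibrium is in mixed strategies.
Let the inspector play day 1 with probability p. The inspectee is indifferent when 6p − 11(1−p) = −10p − 4(1−p), giving p = 7/23.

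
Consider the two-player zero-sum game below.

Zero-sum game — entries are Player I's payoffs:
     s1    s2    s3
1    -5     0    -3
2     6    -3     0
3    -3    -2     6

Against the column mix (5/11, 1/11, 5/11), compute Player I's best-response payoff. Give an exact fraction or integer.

27/11

1: (-5)·(5/11) + (0)·(1/11) + (-3)·(5/11) = -40/11.
2: (6)·(5/11) + (-3)·(1/11) + (0)·(5/11) = 27/11.
3: (-3)·(5/11) + (-2)·(1/11) + (6)·(5/11) = 13/11.
The best pure response is 2 with expected payoff 27/11.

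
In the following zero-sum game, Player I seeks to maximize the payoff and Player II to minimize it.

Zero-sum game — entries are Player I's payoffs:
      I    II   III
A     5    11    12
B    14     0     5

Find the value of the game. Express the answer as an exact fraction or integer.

Column III is strictly dominated by II for Player II (it gives Player I more in every row).
The remaining 2×2 game on (A, B) × (I, II) has no saddle point. Let Player I play A with probability p; indifference gives 5p + 14(1−p) = 11p, so p = 7/10.
Similarly Player II's optimal q on I is 11/20, and the value is 5·(11/20) + (11)·(9/20) = 77/10.

77/10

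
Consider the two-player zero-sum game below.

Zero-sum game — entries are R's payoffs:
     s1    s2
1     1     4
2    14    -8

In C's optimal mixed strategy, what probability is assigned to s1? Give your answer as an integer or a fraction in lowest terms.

12/25

Row minima are 1 and -8, so R's maximin is 1; column maxima are 14 and 4, so C's minimax is 4. These differ, so the equilibrium is in mixed strategies.
Let C play s1 with probability q. R is indifferent when q + 4(1−q) = 14q − 8(1−q), giving q = 12/25.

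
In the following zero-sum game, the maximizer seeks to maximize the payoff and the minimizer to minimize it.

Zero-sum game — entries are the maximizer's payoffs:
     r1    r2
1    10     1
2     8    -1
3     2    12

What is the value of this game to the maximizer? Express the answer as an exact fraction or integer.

118/19

Row 2 is strictly dominated by row 1, so the maximizer never plays it.
The remaining 2×2 game on (1, 3) × (r1, r2) has no saddle point. Let the maximizer play 1 with probability p; indifference gives 10p + 2(1−p) = p + 12(1−p), so p = 10/19.
Similarly the minimizer's optimal q on r1 is 11/19, and the value is 10·(11/19) + (1)·(8/19) = 118/19.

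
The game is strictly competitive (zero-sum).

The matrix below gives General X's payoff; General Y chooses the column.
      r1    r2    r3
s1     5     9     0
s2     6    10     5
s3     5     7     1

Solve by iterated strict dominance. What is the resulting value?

5

Row s3 is strictly dominated by row s2 (6>5, 10>7, 5>1); eliminate s3.
Row s1 is strictly dominated by row s2 (6>5, 10>9, 5>0); eliminate s1.
Column r1 is strictly dominated by r3 for General Y (5<6); eliminate r1.
Column r2 is strictly dominated by r3 for General Y (5<10); eliminate r2.
Only (s2, r3) remains, with payoff 5.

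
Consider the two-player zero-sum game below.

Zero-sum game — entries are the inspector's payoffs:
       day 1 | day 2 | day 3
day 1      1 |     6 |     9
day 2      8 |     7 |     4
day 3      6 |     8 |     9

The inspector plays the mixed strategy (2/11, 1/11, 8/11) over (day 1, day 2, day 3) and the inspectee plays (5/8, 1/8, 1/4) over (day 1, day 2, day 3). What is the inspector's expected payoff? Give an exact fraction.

Against (5/8, 1/8, 1/4), each row's expected payoff is day 1: 29/8; day 2: 55/8; day 3: 7.
Taking the (2/11, 1/11, 8/11)-weighted average: (2/11)·(29/8) + (1/11)·(55/8) + (8/11)·(7) = 51/8.

51/8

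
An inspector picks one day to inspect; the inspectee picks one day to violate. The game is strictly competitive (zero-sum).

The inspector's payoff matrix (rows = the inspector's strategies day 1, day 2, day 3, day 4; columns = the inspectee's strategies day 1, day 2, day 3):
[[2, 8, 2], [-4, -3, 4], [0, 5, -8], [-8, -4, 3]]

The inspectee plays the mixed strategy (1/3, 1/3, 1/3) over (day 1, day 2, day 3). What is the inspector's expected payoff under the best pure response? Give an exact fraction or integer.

4

day 1: (2)·(1/3) + (8)·(1/3) + (2)·(1/3) = 4.
day 2: (-4)·(1/3) + (-3)·(1/3) + (4)·(1/3) = -1.
day 3: (0)·(1/3) + (5)·(1/3) + (-8)·(1/3) = -1.
day 4: (-8)·(1/3) + (-4)·(1/3) + (3)·(1/3) = -3.
The best pure response is day 1 with expected payoff 4.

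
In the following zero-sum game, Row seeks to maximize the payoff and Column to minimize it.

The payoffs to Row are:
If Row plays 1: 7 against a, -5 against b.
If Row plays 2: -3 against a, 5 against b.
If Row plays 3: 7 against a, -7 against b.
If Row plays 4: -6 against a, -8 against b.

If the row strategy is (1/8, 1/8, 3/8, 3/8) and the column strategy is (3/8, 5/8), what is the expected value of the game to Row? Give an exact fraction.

Against (3/8, 5/8), each row's expected payoff is 1: -1/2; 2: 2; 3: -7/4; 4: -29/4.
Taking the (1/8, 1/8, 3/8, 3/8)-weighted average: (1/8)·(-1/2) + (1/8)·(2) + (3/8)·(-7/4) + (3/8)·(-29/4) = -51/16.

-51/16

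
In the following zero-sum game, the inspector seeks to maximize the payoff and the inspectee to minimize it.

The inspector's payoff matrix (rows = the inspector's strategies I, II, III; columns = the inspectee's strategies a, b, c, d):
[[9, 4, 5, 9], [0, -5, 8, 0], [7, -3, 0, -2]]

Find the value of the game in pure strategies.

Row minima: 4, -5, -3 → the inspector's maximin is 4.
Column maxima: 9, 4, 8, 9 → the inspectee's minimax is 4.
They coincide at (I, b), so the value is 4.

4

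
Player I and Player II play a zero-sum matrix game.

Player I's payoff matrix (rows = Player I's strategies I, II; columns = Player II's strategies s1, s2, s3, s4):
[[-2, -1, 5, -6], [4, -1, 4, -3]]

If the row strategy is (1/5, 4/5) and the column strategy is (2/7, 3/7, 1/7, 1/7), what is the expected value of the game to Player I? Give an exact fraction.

Against (2/7, 3/7, 1/7, 1/7), each row's expected payoff is I: -8/7; II: 6/7.
Taking the (1/5, 4/5)-weighted average: (1/5)·(-8/7) + (4/5)·(6/7) = 16/35.

16/35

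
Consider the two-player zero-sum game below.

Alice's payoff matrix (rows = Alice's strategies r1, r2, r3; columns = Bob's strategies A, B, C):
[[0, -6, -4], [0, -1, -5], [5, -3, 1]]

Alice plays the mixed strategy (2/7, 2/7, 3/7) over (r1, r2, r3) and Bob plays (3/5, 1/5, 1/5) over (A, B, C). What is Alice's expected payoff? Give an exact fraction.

Against (3/5, 1/5, 1/5), each row's expected payoff is r1: -2; r2: -6/5; r3: 13/5.
Taking the (2/7, 2/7, 3/7)-weighted average: (2/7)·(-2) + (2/7)·(-6/5) + (3/7)·(13/5) = 1/5.

1/5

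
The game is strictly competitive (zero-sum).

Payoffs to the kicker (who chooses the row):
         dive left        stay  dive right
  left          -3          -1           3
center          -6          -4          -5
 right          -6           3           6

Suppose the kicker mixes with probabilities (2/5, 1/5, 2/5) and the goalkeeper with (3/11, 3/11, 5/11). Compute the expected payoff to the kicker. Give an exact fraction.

Against (3/11, 3/11, 5/11), each row's expected payoff is left: 3/11; center: -5; right: 21/11.
Taking the (2/5, 1/5, 2/5)-weighted average: (2/5)·(3/11) + (1/5)·(-5) + (2/5)·(21/11) = -7/55.

-7/55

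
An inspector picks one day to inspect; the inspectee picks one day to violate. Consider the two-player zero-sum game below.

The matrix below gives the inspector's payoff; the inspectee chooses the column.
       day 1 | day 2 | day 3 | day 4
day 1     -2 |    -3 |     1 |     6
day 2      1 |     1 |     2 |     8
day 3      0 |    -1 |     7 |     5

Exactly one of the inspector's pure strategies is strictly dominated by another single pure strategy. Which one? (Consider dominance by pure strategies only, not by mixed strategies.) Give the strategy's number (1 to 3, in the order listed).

1

Compare day 1 with day 2: 1 > -2, 1 > -3, 2 > 1, 8 > 6.
So day 2 strictly dominates day 1 for the inspector; day 1 is strictly dominated.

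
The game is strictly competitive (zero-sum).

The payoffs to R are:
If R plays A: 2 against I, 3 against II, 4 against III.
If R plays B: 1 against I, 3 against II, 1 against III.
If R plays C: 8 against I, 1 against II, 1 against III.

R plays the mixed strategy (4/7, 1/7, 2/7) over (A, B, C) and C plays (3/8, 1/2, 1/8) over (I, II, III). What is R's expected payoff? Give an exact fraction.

81/28

Against (3/8, 1/2, 1/8), each row's expected payoff is A: 11/4; B: 2; C: 29/8.
Taking the (4/7, 1/7, 2/7)-weighted average: (4/7)·(11/4) + (1/7)·(2) + (2/7)·(29/8) = 81/28.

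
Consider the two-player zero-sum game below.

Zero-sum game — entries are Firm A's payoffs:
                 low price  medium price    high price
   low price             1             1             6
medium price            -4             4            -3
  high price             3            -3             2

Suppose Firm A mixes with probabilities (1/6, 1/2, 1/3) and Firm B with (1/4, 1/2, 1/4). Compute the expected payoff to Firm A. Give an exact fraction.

Against (1/4, 1/2, 1/4), each row's expected payoff is low price: 9/4; medium price: 1/4; high price: -1/4.
Taking the (1/6, 1/2, 1/3)-weighted average: (1/6)·(9/4) + (1/2)·(1/4) + (1/3)·(-1/4) = 5/12.

5/12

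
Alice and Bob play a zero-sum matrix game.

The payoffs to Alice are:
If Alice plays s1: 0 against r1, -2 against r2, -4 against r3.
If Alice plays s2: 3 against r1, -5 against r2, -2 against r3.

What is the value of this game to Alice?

Column r1 is strictly dominated by r3 for Bob (it gives Alice more in every row).
The remaining 2×2 game on (s1, s2) × (r2, r3) has no saddle point. Let Alice play s1 with probability p; indifference gives −2p − 5(1−p) = −4p − 2(1−p), so p = 3/5.
Similarly Bob's optimal q on r2 is 2/5, and the value is -2·(2/5) + (-4)·(3/5) = -16/5.

-16/5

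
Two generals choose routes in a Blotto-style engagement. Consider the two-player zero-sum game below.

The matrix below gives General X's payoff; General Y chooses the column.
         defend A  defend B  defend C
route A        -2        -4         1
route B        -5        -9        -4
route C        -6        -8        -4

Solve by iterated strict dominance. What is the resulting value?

Column defend C is strictly dominated by defend A for General Y (-2<1, -5<-4, -6<-4); eliminate defend C.
Row route B is strictly dominated by row route A (-2>-5, -4>-9); eliminate route B.
Row route C is strictly dominated by row route A (-2>-6, -4>-8); eliminate route C.
Column defend A is strictly dominated by defend B for General Y (-4<-2); eliminate defend A.
Only (route A, defend B) remains, with payoff -4.

-4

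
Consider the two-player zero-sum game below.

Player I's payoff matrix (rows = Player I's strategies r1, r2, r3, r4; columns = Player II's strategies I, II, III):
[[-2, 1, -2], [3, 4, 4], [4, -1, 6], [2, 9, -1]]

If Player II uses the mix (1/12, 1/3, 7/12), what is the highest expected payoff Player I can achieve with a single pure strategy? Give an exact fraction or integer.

47/12

r1: (-2)·(1/12) + (1)·(1/3) + (-2)·(7/12) = -1.
r2: (3)·(1/12) + (4)·(1/3) + (4)·(7/12) = 47/12.
r3: (4)·(1/12) + (-1)·(1/3) + (6)·(7/12) = 7/2.
r4: (2)·(1/12) + (9)·(1/3) + (-1)·(7/12) = 31/12.
The best pure response is r2 with expected payoff 47/12.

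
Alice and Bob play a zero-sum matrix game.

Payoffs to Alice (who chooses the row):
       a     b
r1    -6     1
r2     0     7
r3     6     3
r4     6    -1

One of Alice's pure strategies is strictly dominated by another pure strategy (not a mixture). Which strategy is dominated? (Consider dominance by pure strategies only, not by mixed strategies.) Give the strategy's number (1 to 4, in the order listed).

Compare r1 with r2: 0 > -6, 7 > 1.
So r2 strictly dominates r1 for Alice; r1 is strictly dominated.

1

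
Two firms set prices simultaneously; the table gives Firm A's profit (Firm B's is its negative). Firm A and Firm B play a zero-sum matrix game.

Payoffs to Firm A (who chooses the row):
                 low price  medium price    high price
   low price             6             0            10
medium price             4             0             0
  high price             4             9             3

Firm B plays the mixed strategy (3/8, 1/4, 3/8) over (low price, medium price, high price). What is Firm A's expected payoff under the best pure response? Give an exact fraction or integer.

low price: (6)·(3/8) + (0)·(1/4) + (10)·(3/8) = 6.
medium price: (4)·(3/8) + (0)·(1/4) + (0)·(3/8) = 3/2.
high price: (4)·(3/8) + (9)·(1/4) + (3)·(3/8) = 39/8.
The best pure response is low price with expected payoff 6.

6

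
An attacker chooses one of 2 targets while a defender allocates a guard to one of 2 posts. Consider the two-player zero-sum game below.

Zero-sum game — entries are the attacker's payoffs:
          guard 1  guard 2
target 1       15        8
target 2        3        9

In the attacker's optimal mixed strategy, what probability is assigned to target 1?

6/13

Row minima are 8 and 3, so the attacker's maximin is 8; column maxima are 15 and 9, so the defender's minimax is 9. These differ, so the equilibrium is in mixed strategies.
Let the attacker play target 1 with probability p. The defender is indifferent when 15p + 3(1−p) = 8p + 9(1−p), giving p = 6/13.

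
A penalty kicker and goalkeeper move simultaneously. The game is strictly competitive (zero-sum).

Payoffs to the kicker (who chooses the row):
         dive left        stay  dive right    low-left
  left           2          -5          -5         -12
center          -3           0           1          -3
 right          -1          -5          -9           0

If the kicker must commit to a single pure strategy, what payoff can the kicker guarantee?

The worst-case payoff for each row is left: -12, center: -3, right: -9.
The best of these is -3.

-3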